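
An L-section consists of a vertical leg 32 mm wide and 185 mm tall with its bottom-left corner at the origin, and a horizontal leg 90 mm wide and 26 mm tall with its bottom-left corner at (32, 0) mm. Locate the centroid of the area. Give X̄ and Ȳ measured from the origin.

Part | A | x̄ᵢ | ȳᵢ | A·x̄ᵢ | A·ȳᵢ
vertical leg | 5920.00 | 16.00 | 92.50 | 94720.00 | 547600.00
horizontal leg | 2340.00 | 77.00 | 13.00 | 180180.00 | 30420.00
Σ | 8260.00 |  |  | 274900.00 | 578020.00
X̄ = 274900.00 / 8260.00 = 33.28 mm
Ȳ = 578020.00 / 8260.00 = 69.98 mm

X̄ = 33.28 mm, Ȳ = 69.98 mm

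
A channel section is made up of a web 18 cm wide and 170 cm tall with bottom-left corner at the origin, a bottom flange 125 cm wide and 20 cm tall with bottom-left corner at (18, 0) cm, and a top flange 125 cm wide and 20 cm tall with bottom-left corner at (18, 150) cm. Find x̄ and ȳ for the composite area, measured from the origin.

Part | A | x̄ᵢ | ȳᵢ | A·x̄ᵢ | A·ȳᵢ
web | 3060.00 | 9.00 | 85.00 | 27540.00 | 260100.00
bottom flange | 2500.00 | 80.50 | 10.00 | 201250.00 | 25000.00
top flange | 2500.00 | 80.50 | 160.00 | 201250.00 | 400000.00
Σ | 8060.00 |  |  | 430040.00 | 685100.00
x̄ = 430040.00 / 8060.00 = 53.35 cm
ȳ = 685100.00 / 8060.00 = 85.00 cm

x̄ = 53.35 cm, ȳ = 85.00 cm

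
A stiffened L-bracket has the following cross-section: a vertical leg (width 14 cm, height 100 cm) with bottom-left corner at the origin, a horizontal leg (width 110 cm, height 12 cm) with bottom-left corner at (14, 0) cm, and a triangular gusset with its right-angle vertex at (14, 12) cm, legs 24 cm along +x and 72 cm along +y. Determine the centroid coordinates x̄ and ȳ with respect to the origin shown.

x̄ = 33.45 cm, ȳ = 30.42 cm

Part | A | x̄ᵢ | ȳᵢ | A·x̄ᵢ | A·ȳᵢ
vertical leg | 1400.00 | 7.00 | 50.00 | 9800.00 | 70000.00
horizontal leg | 1320.00 | 69.00 | 6.00 | 91080.00 | 7920.00
gusset | 864.00 | 22.00 | 36.00 | 19008.00 | 31104.00
Σ | 3584.00 |  |  | 119888.00 | 109024.00
x̄ = 119888.00 / 3584.00 = 33.45 cm
ȳ = 109024.00 / 3584.00 = 30.42 cm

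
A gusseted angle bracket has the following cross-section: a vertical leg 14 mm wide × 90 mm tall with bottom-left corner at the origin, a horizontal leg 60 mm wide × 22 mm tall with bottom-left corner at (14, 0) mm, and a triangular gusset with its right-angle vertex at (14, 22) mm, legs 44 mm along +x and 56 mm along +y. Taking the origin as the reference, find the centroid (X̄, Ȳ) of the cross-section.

Part | A | x̄ᵢ | ȳᵢ | A·x̄ᵢ | A·ȳᵢ
vertical leg | 1260.00 | 7.00 | 45.00 | 8820.00 | 56700.00
horizontal leg | 1320.00 | 44.00 | 11.00 | 58080.00 | 14520.00
gusset | 1232.00 | 28.67 | 40.67 | 35317.33 | 50101.33
Σ | 3812.00 |  |  | 102217.33 | 121321.33
X̄ = 102217.33 / 3812.00 = 26.81 mm
Ȳ = 121321.33 / 3812.00 = 31.83 mm

X̄ = 26.81 mm, Ȳ = 31.83 mm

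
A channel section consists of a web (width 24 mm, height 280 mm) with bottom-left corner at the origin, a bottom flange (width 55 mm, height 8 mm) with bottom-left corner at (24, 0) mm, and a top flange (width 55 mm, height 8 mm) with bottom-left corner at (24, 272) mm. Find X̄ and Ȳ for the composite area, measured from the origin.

X̄ = 16.57 mm, Ȳ = 140.00 mm

web: A = 24 × 280 = 6720.00, centroid at (12.00, 140.00).
bottom flange: A = 55 × 8 = 440.00, centroid at (51.50, 4.00).
top flange: A = 55 × 8 = 440.00, centroid at (51.50, 276.00).
ΣA = 7600.00 mm², ΣAX̄ = 125960.00 mm³, ΣAȲ = 1064000.00 mm³.
X̄ = 125960.00/7600.00 = 16.57 mm; Ȳ = 1064000.00/7600.00 = 140.00 mm.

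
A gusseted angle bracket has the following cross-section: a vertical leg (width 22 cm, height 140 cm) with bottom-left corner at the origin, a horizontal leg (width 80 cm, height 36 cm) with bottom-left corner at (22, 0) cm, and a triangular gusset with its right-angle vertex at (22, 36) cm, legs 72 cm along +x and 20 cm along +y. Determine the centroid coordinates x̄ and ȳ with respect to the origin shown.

x̄ = 36.76 cm, ȳ = 44.63 cm

Part | A | x̄ᵢ | ȳᵢ | A·x̄ᵢ | A·ȳᵢ
vertical leg | 3080.00 | 11.00 | 70.00 | 33880.00 | 215600.00
horizontal leg | 2880.00 | 62.00 | 18.00 | 178560.00 | 51840.00
gusset | 720.00 | 46.00 | 42.67 | 33120.00 | 30720.00
Σ | 6680.00 |  |  | 245560.00 | 298160.00
x̄ = 245560.00 / 6680.00 = 36.76 cm
ȳ = 298160.00 / 6680.00 = 44.63 cm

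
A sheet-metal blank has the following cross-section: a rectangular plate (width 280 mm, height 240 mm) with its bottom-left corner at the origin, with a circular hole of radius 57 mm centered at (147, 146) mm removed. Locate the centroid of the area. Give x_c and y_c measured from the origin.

x_c = 138.75 mm, y_c = 115.34 mm

plate: A = 280 × 240 = 67200.00, centroid at (140.00, 120.00).
hole: A = −π·57² = -10207.03, centroid at (147.00, 146.00).
ΣA = 56992.97 mm², ΣAx_c = 7907565.92 mm³, ΣAy_c = 6573772.96 mm³.
x_c = 7907565.92/56992.97 = 138.75 mm; y_c = 6573772.96/56992.97 = 115.34 mm.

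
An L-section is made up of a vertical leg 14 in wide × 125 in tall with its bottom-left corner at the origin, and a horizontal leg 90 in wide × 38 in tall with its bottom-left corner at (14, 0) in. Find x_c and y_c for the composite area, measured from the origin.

x_c = 41.40 in, y_c = 33.72 in

Part | A | x̄ᵢ | ȳᵢ | A·x̄ᵢ | A·ȳᵢ
vertical leg | 1750.00 | 7.00 | 62.50 | 12250.00 | 109375.00
horizontal leg | 3420.00 | 59.00 | 19.00 | 201780.00 | 64980.00
Σ | 5170.00 |  |  | 214030.00 | 174355.00
x_c = 214030.00 / 5170.00 = 41.40 in
y_c = 174355.00 / 5170.00 = 33.72 in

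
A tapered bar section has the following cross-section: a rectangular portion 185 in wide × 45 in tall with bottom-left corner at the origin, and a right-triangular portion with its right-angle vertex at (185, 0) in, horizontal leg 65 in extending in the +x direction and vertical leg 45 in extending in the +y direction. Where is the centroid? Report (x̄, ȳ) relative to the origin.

rectangular portion: A = 185 × 45 = 8325.00, centroid at (92.50, 22.50).
triangular portion: A = ½·65·45 = 1462.50, centroid at (206.67, 15.00).
ΣA = 9787.50 in²
ΣAx̄ = (8325.00)(92.50) + (1462.50)(206.67) = 1072312.50 in³
ΣAȳ = (8325.00)(22.50) + (1462.50)(15.00) = 209250.00 in³
x̄ = 1072312.50 / 9787.50 = 109.56 in
ȳ = 209250.00 / 9787.50 = 21.38 in

x̄ = 109.56 in, ȳ = 21.38 in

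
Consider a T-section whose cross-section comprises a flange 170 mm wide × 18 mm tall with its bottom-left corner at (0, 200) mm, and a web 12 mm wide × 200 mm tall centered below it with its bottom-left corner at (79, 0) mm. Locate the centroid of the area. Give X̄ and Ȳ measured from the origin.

X̄ = 85.00 mm, Ȳ = 161.09 mm

web: A = 12 × 200 = 2400.00, centroid at (85.00, 100.00).
flange: A = 170 × 18 = 3060.00, centroid at (85.00, 209.00).
ΣA = 5460.00 mm²
ΣAX̄ = (2400.00)(85.00) + (3060.00)(85.00) = 464100.00 mm³
ΣAȲ = (2400.00)(100.00) + (3060.00)(209.00) = 879540.00 mm³
X̄ = 464100.00 / 5460.00 = 85.00 mm
Ȳ = 879540.00 / 5460.00 = 161.09 mm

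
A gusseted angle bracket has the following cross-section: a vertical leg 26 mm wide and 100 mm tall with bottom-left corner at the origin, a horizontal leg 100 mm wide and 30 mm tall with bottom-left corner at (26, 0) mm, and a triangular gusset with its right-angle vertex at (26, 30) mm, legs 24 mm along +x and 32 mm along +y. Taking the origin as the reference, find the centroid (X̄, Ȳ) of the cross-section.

vertical leg: A = 26 × 100 = 2600.00, centroid at (13.00, 50.00).
horizontal leg: A = 100 × 30 = 3000.00, centroid at (76.00, 15.00).
gusset: A = ½·24·32 = 384.00, centroid at (34.00, 40.67).
ΣA = 5984.00 mm²
ΣAX̄ = (2600.00)(13.00) + (3000.00)(76.00) + (384.00)(34.00) = 274856.00 mm³
ΣAȲ = (2600.00)(50.00) + (3000.00)(15.00) + (384.00)(40.67) = 190616.00 mm³
X̄ = 274856.00 / 5984.00 = 45.93 mm
Ȳ = 190616.00 / 5984.00 = 31.85 mm

X̄ = 45.93 mm, Ȳ = 31.85 mm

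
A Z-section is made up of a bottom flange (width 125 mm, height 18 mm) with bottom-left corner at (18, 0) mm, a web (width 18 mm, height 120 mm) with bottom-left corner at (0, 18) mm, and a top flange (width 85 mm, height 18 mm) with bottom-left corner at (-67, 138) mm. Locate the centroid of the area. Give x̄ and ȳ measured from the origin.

Part | A | x̄ᵢ | ȳᵢ | A·x̄ᵢ | A·ȳᵢ
bottom flange | 2250.00 | 80.50 | 9.00 | 181125.00 | 20250.00
web | 2160.00 | 9.00 | 78.00 | 19440.00 | 168480.00
top flange | 1530.00 | -24.50 | 147.00 | -37485.00 | 224910.00
Σ | 5940.00 |  |  | 163080.00 | 413640.00
x̄ = 163080.00 / 5940.00 = 27.45 mm
ȳ = 413640.00 / 5940.00 = 69.64 mm

x̄ = 27.45 mm, ȳ = 69.64 mm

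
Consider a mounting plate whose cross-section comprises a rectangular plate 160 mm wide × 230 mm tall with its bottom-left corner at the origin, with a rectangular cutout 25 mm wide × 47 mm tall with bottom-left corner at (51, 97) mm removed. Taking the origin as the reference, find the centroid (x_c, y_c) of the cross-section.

x_c = 80.54 mm, y_c = 114.82 mm

plate: A = 160 × 230 = 36800.00, centroid at (80.00, 115.00).
hole: A = −(25 × 47) = -1175.00, centroid at (63.50, 120.50).
ΣA = 35625.00 mm²
ΣAx_c = (36800.00)(80.00) + (-1175.00)(63.50) = 2869387.50 mm³
ΣAy_c = (36800.00)(115.00) + (-1175.00)(120.50) = 4090412.50 mm³
x_c = 2869387.50 / 35625.00 = 80.54 mm
y_c = 4090412.50 / 35625.00 = 114.82 mm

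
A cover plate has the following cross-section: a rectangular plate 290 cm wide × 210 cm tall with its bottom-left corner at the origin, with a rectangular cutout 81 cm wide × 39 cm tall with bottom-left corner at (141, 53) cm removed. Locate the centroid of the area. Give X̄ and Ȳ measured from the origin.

X̄ = 143.00 cm, Ȳ = 106.78 cm

plate: A = 290 × 210 = 60900.00, centroid at (145.00, 105.00).
hole: A = −(81 × 39) = -3159.00, centroid at (181.50, 72.50).
ΣA = 57741.00 cm²
ΣAX̄ = (60900.00)(145.00) + (-3159.00)(181.50) = 8257141.50 cm³
ΣAȲ = (60900.00)(105.00) + (-3159.00)(72.50) = 6165472.50 cm³
X̄ = 8257141.50 / 57741.00 = 143.00 cm
Ȳ = 6165472.50 / 57741.00 = 106.78 cm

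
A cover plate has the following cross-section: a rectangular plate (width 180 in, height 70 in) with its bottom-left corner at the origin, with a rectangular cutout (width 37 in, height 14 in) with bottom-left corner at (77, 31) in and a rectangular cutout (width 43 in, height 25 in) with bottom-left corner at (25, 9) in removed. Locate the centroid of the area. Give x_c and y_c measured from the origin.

plate: A = 180 × 70 = 12600.00, centroid at (90.00, 35.00).
hole 1: A = −(37 × 14) = -518.00, centroid at (95.50, 38.00).
hole 2: A = −(43 × 25) = -1075.00, centroid at (46.50, 21.50).
ΣA = 11007.00 in²
ΣAx_c = (12600.00)(90.00) + (-518.00)(95.50) + (-1075.00)(46.50) = 1034543.50 in³
ΣAy_c = (12600.00)(35.00) + (-518.00)(38.00) + (-1075.00)(21.50) = 398203.50 in³
x_c = 1034543.50 / 11007.00 = 93.99 in
y_c = 398203.50 / 11007.00 = 36.18 in

x_c = 93.99 in, y_c = 36.18 in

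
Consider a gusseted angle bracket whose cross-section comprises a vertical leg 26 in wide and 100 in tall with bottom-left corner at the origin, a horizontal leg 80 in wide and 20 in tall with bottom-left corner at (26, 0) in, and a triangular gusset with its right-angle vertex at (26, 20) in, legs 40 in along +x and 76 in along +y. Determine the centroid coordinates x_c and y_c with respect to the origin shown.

vertical leg: A = 26 × 100 = 2600.00, centroid at (13.00, 50.00).
horizontal leg: A = 80 × 20 = 1600.00, centroid at (66.00, 10.00).
gusset: A = ½·40·76 = 1520.00, centroid at (39.33, 45.33).
ΣA = 5720.00 in², ΣAx_c = 199186.67 in³, ΣAy_c = 214906.67 in³.
x_c = 199186.67/5720.00 = 34.82 in; y_c = 214906.67/5720.00 = 37.57 in.

x_c = 34.82 in, y_c = 37.57 in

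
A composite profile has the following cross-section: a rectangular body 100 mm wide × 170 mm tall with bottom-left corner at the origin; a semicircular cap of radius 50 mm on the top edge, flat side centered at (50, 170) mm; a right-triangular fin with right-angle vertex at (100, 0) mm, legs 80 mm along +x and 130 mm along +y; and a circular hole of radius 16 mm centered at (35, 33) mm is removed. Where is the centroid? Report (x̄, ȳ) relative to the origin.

Part | A | x̄ᵢ | ȳᵢ | A·x̄ᵢ | A·ȳᵢ
rectangular body | 17000.00 | 50.00 | 85.00 | 850000.00 | 1445000.00
semicircular top | 3926.99 | 50.00 | 191.22 | 196349.54 | 750921.77
triangular fin | 5200.00 | 126.67 | 43.33 | 658666.67 | 225333.33
hole | -804.25 | 35.00 | 33.00 | -28148.67 | -26540.17
Σ | 25322.74 |  |  | 1676867.54 | 2394714.93
x̄ = 1676867.54 / 25322.74 = 66.22 mm
ȳ = 2394714.93 / 25322.74 = 94.57 mm

x̄ = 66.22 mm, ȳ = 94.57 mm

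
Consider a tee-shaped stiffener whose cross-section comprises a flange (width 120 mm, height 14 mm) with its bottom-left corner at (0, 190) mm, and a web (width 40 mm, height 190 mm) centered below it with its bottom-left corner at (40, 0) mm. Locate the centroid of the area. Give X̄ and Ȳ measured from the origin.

X̄ = 60.00 mm, Ȳ = 113.47 mm

Part | A | x̄ᵢ | ȳᵢ | A·x̄ᵢ | A·ȳᵢ
web | 7600.00 | 60.00 | 95.00 | 456000.00 | 722000.00
flange | 1680.00 | 60.00 | 197.00 | 100800.00 | 330960.00
Σ | 9280.00 |  |  | 556800.00 | 1052960.00
X̄ = 556800.00 / 9280.00 = 60.00 mm
Ȳ = 1052960.00 / 9280.00 = 113.47 mm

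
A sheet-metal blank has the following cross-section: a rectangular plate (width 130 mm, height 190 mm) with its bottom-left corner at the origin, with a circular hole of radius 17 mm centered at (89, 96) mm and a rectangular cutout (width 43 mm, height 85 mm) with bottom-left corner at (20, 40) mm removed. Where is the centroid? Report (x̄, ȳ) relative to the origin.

x̄ = 68.18 mm, ȳ = 97.22 mm

plate: A = 130 × 190 = 24700.00, centroid at (65.00, 95.00).
hole 1: A = −π·17² = -907.92, centroid at (89.00, 96.00).
hole 2: A = −(43 × 85) = -3655.00, centroid at (41.50, 82.50).
ΣA = 20137.08 mm²
ΣAx̄ = (24700.00)(65.00) + (-907.92)(89.00) + (-3655.00)(41.50) = 1373012.60 mm³
ΣAȳ = (24700.00)(95.00) + (-907.92)(96.00) + (-3655.00)(82.50) = 1957802.15 mm³
x̄ = 1373012.60 / 20137.08 = 68.18 mm
ȳ = 1957802.15 / 20137.08 = 97.22 mm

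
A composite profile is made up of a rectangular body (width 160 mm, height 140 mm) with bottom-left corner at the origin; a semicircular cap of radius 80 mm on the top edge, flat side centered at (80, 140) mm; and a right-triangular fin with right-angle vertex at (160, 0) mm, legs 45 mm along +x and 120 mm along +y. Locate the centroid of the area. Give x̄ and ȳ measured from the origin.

Part | A | x̄ᵢ | ȳᵢ | A·x̄ᵢ | A·ȳᵢ
rectangular body | 22400.00 | 80.00 | 70.00 | 1792000.00 | 1568000.00
semicircular top | 10053.10 | 80.00 | 173.95 | 804247.72 | 1748766.84
triangular fin | 2700.00 | 175.00 | 40.00 | 472500.00 | 108000.00
Σ | 35153.10 |  |  | 3068747.72 | 3424766.84
x̄ = 3068747.72 / 35153.10 = 87.30 mm
ȳ = 3424766.84 / 35153.10 = 97.42 mm

x̄ = 87.30 mm, ȳ = 97.42 mm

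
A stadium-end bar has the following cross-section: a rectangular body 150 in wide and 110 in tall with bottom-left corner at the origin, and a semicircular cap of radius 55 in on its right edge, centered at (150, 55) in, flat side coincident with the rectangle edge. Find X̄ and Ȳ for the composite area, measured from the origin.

rectangular body: A = 150 × 110 = 16500.00, centroid at (75.00, 55.00).
semicircular end: A = ½π·55² = 4751.66, centroid at (173.34, 55.00).
ΣA = 21251.66 in²
ΣAX̄ = (16500.00)(75.00) + (4751.66)(173.34) = 2061165.50 in³
ΣAȲ = (16500.00)(55.00) + (4751.66)(55.00) = 1168841.24 in³
X̄ = 2061165.50 / 21251.66 = 96.99 in
Ȳ = 1168841.24 / 21251.66 = 55.00 in

X̄ = 96.99 in, Ȳ = 55.00 in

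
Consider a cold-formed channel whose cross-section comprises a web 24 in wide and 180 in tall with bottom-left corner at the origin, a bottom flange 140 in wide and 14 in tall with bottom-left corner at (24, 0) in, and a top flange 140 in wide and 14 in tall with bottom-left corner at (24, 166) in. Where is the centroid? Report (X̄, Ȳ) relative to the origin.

X̄ = 51.01 in, Ȳ = 90.00 in

web: A = 24 × 180 = 4320.00, centroid at (12.00, 90.00).
bottom flange: A = 140 × 14 = 1960.00, centroid at (94.00, 7.00).
top flange: A = 140 × 14 = 1960.00, centroid at (94.00, 173.00).
ΣA = 8240.00 in²
ΣAX̄ = (4320.00)(12.00) + (1960.00)(94.00) + (1960.00)(94.00) = 420320.00 in³
ΣAȲ = (4320.00)(90.00) + (1960.00)(7.00) + (1960.00)(173.00) = 741600.00 in³
X̄ = 420320.00 / 8240.00 = 51.01 in
Ȳ = 741600.00 / 8240.00 = 90.00 in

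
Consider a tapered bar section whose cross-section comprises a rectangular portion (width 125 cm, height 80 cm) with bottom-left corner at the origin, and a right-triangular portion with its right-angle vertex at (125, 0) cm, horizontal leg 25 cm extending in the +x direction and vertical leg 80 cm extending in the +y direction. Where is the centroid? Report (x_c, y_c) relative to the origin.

x_c = 68.94 cm, y_c = 38.79 cm

rectangular portion: A = 125 × 80 = 10000.00, centroid at (62.50, 40.00).
triangular portion: A = ½·25·80 = 1000.00, centroid at (133.33, 26.67).
ΣA = 11000.00 cm²
ΣAx_c = (10000.00)(62.50) + (1000.00)(133.33) = 758333.33 cm³
ΣAy_c = (10000.00)(40.00) + (1000.00)(26.67) = 426666.67 cm³
x_c = 758333.33 / 11000.00 = 68.94 cm
y_c = 426666.67 / 11000.00 = 38.79 cm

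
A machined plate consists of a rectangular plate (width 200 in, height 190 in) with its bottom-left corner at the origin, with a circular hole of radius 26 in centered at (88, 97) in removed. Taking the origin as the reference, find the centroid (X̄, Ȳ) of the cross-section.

Part | A | x̄ᵢ | ȳᵢ | A·x̄ᵢ | A·ȳᵢ
plate | 38000.00 | 100.00 | 95.00 | 3800000.00 | 3610000.00
hole | -2123.72 | 88.00 | 97.00 | -186887.06 | -206000.51
Σ | 35876.28 |  |  | 3613112.94 | 3403999.49
X̄ = 3613112.94 / 35876.28 = 100.71 in
Ȳ = 3403999.49 / 35876.28 = 94.88 in

X̄ = 100.71 in, Ȳ = 94.88 in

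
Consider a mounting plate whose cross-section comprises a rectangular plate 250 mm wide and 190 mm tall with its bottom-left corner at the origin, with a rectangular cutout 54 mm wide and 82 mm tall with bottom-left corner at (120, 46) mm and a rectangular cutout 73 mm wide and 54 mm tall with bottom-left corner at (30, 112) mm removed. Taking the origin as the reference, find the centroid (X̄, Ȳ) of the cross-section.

plate: A = 250 × 190 = 47500.00, centroid at (125.00, 95.00).
hole 1: A = −(54 × 82) = -4428.00, centroid at (147.00, 87.00).
hole 2: A = −(73 × 54) = -3942.00, centroid at (66.50, 139.00).
ΣA = 39130.00 mm², ΣAX̄ = 5024441.00 mm³, ΣAȲ = 3579326.00 mm³.
X̄ = 5024441.00/39130.00 = 128.40 mm; Ȳ = 3579326.00/39130.00 = 91.47 mm.

X̄ = 128.40 mm, Ȳ = 91.47 mm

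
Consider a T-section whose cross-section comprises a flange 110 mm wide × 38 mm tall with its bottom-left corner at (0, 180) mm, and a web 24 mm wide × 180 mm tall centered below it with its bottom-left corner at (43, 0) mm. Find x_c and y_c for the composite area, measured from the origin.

x_c = 55.00 mm, y_c = 143.60 mm

Part | A | x̄ᵢ | ȳᵢ | A·x̄ᵢ | A·ȳᵢ
web | 4320.00 | 55.00 | 90.00 | 237600.00 | 388800.00
flange | 4180.00 | 55.00 | 199.00 | 229900.00 | 831820.00
Σ | 8500.00 |  |  | 467500.00 | 1220620.00
x_c = 467500.00 / 8500.00 = 55.00 mm
y_c = 1220620.00 / 8500.00 = 143.60 mm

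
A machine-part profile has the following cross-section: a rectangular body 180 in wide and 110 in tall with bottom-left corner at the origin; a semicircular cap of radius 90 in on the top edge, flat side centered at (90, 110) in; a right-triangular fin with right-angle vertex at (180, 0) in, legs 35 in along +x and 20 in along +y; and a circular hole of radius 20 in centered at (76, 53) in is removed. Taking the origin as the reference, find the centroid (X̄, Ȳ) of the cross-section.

Part | A | x̄ᵢ | ȳᵢ | A·x̄ᵢ | A·ȳᵢ
rectangular body | 19800.00 | 90.00 | 55.00 | 1782000.00 | 1089000.00
semicircular top | 12723.45 | 90.00 | 148.20 | 1145110.52 | 1885579.53
triangular fin | 350.00 | 191.67 | 6.67 | 67083.33 | 2333.33
hole | -1256.64 | 76.00 | 53.00 | -95504.42 | -66601.76
Σ | 31616.81 |  |  | 2898689.44 | 2910311.10
X̄ = 2898689.44 / 31616.81 = 91.68 in
Ȳ = 2910311.10 / 31616.81 = 92.05 in

X̄ = 91.68 in, Ȳ = 92.05 in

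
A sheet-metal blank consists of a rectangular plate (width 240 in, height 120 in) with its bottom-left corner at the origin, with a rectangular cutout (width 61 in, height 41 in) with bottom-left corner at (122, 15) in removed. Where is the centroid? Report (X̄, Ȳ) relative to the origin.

plate: A = 240 × 120 = 28800.00, centroid at (120.00, 60.00).
hole: A = −(61 × 41) = -2501.00, centroid at (152.50, 35.50).
ΣA = 26299.00 in², ΣAX̄ = 3074597.50 in³, ΣAȲ = 1639214.50 in³.
X̄ = 3074597.50/26299.00 = 116.91 in; Ȳ = 1639214.50/26299.00 = 62.33 in.

X̄ = 116.91 in, Ȳ = 62.33 in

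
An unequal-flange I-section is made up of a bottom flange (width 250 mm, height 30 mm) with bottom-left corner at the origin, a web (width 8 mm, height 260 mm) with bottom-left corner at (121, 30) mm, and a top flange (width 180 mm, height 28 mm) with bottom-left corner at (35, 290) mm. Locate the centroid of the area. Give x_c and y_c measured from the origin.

bottom flange: A = 250 × 30 = 7500.00, centroid at (125.00, 15.00).
web: A = 8 × 260 = 2080.00, centroid at (125.00, 160.00).
top flange: A = 180 × 28 = 5040.00, centroid at (125.00, 304.00).
ΣA = 14620.00 mm², ΣAx_c = 1827500.00 mm³, ΣAy_c = 1977460.00 mm³.
x_c = 1827500.00/14620.00 = 125.00 mm; y_c = 1977460.00/14620.00 = 135.26 mm.

x_c = 125.00 mm, y_c = 135.26 mm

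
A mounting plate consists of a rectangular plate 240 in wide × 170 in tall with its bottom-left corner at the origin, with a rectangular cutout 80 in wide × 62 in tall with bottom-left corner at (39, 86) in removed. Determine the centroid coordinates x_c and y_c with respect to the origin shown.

plate: A = 240 × 170 = 40800.00, centroid at (120.00, 85.00).
hole: A = −(80 × 62) = -4960.00, centroid at (79.00, 117.00).
ΣA = 35840.00 in²
ΣAx_c = (40800.00)(120.00) + (-4960.00)(79.00) = 4504160.00 in³
ΣAy_c = (40800.00)(85.00) + (-4960.00)(117.00) = 2887680.00 in³
x_c = 4504160.00 / 35840.00 = 125.67 in
y_c = 2887680.00 / 35840.00 = 80.57 in

x_c = 125.67 in, y_c = 80.57 in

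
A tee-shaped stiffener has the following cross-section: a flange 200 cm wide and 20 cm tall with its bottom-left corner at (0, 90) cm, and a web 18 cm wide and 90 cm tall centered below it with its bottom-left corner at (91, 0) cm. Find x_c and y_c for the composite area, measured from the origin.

x_c = 100.00 cm, y_c = 84.15 cm

web: A = 18 × 90 = 1620.00, centroid at (100.00, 45.00).
flange: A = 200 × 20 = 4000.00, centroid at (100.00, 100.00).
ΣA = 5620.00 cm², ΣAx_c = 562000.00 cm³, ΣAy_c = 472900.00 cm³.
x_c = 562000.00/5620.00 = 100.00 cm; y_c = 472900.00/5620.00 = 84.15 cm.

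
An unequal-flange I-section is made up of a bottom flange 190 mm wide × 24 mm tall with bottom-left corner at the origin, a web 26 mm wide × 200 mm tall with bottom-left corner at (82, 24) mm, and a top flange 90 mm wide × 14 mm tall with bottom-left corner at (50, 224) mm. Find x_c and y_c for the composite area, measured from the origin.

bottom flange: A = 190 × 24 = 4560.00, centroid at (95.00, 12.00).
web: A = 26 × 200 = 5200.00, centroid at (95.00, 124.00).
top flange: A = 90 × 14 = 1260.00, centroid at (95.00, 231.00).
ΣA = 11020.00 mm²
ΣAx_c = (4560.00)(95.00) + (5200.00)(95.00) + (1260.00)(95.00) = 1046900.00 mm³
ΣAy_c = (4560.00)(12.00) + (5200.00)(124.00) + (1260.00)(231.00) = 990580.00 mm³
x_c = 1046900.00 / 11020.00 = 95.00 mm
y_c = 990580.00 / 11020.00 = 89.89 mm

x_c = 95.00 mm, y_c = 89.89 mm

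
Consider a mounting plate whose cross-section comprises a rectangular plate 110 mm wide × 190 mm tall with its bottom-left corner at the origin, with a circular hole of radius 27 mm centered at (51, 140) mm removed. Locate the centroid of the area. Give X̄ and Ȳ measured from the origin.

plate: A = 110 × 190 = 20900.00, centroid at (55.00, 95.00).
hole: A = −π·27² = -2290.22, centroid at (51.00, 140.00).
ΣA = 18609.78 mm²
ΣAX̄ = (20900.00)(55.00) + (-2290.22)(51.00) = 1032698.73 mm³
ΣAȲ = (20900.00)(95.00) + (-2290.22)(140.00) = 1664869.05 mm³
X̄ = 1032698.73 / 18609.78 = 55.49 mm
Ȳ = 1664869.05 / 18609.78 = 89.46 mm

X̄ = 55.49 mm, Ȳ = 89.46 mm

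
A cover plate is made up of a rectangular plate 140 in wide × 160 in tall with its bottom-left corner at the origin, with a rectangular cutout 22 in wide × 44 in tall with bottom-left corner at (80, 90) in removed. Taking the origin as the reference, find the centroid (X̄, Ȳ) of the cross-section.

X̄ = 69.05 in, Ȳ = 78.55 in

plate: A = 140 × 160 = 22400.00, centroid at (70.00, 80.00).
hole: A = −(22 × 44) = -968.00, centroid at (91.00, 112.00).
ΣA = 21432.00 in²
ΣAX̄ = (22400.00)(70.00) + (-968.00)(91.00) = 1479912.00 in³
ΣAȲ = (22400.00)(80.00) + (-968.00)(112.00) = 1683584.00 in³
X̄ = 1479912.00 / 21432.00 = 69.05 in
Ȳ = 1683584.00 / 21432.00 = 78.55 in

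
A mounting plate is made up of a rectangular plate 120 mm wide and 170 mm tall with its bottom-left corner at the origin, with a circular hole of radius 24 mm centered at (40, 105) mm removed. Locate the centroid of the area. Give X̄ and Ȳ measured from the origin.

plate: A = 120 × 170 = 20400.00, centroid at (60.00, 85.00).
hole: A = −π·24² = -1809.56, centroid at (40.00, 105.00).
ΣA = 18590.44 mm²
ΣAX̄ = (20400.00)(60.00) + (-1809.56)(40.00) = 1151617.71 mm³
ΣAȲ = (20400.00)(85.00) + (-1809.56)(105.00) = 1543996.48 mm³
X̄ = 1151617.71 / 18590.44 = 61.95 mm
Ȳ = 1543996.48 / 18590.44 = 83.05 mm

X̄ = 61.95 mm, Ȳ = 83.05 mm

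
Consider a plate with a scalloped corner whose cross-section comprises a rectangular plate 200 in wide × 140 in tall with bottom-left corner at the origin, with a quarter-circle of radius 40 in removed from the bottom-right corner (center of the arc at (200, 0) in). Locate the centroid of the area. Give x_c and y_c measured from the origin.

x_c = 96.10 in, y_c = 72.49 in

plate: A = 200 × 140 = 28000.00, centroid at (100.00, 70.00).
removed quarter-circle: A = −¼π·40² = -1256.64, centroid at (183.02, 16.98).
ΣA = 26743.36 in²
ΣAx_c = (28000.00)(100.00) + (-1256.64)(183.02) = 2570005.92 in³
ΣAy_c = (28000.00)(70.00) + (-1256.64)(16.98) = 1938666.67 in³
x_c = 2570005.92 / 26743.36 = 96.10 in
y_c = 1938666.67 / 26743.36 = 72.49 in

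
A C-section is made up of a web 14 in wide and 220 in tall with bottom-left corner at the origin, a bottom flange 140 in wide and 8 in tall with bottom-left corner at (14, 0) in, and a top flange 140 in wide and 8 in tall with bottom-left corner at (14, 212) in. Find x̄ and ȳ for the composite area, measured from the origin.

web: A = 14 × 220 = 3080.00, centroid at (7.00, 110.00).
bottom flange: A = 140 × 8 = 1120.00, centroid at (84.00, 4.00).
top flange: A = 140 × 8 = 1120.00, centroid at (84.00, 216.00).
ΣA = 5320.00 in²
ΣAx̄ = (3080.00)(7.00) + (1120.00)(84.00) + (1120.00)(84.00) = 209720.00 in³
ΣAȳ = (3080.00)(110.00) + (1120.00)(4.00) + (1120.00)(216.00) = 585200.00 in³
x̄ = 209720.00 / 5320.00 = 39.42 in
ȳ = 585200.00 / 5320.00 = 110.00 in

x̄ = 39.42 in, ȳ = 110.00 in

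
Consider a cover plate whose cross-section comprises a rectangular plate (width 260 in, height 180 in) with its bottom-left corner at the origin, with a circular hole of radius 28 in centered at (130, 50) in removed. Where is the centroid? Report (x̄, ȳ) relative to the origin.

x̄ = 130.00 in, ȳ = 92.22 in

plate: A = 260 × 180 = 46800.00, centroid at (130.00, 90.00).
hole: A = −π·28² = -2463.01, centroid at (130.00, 50.00).
ΣA = 44336.99 in²
ΣAx̄ = (46800.00)(130.00) + (-2463.01)(130.00) = 5763808.88 in³
ΣAȳ = (46800.00)(90.00) + (-2463.01)(50.00) = 4088849.57 in³
x̄ = 5763808.88 / 44336.99 = 130.00 in
ȳ = 4088849.57 / 44336.99 = 92.22 in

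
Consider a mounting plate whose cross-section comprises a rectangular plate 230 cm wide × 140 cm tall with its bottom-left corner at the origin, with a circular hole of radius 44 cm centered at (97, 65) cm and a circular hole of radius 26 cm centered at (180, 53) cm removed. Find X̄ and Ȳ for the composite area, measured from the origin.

plate: A = 230 × 140 = 32200.00, centroid at (115.00, 70.00).
hole 1: A = −π·44² = -6082.12, centroid at (97.00, 65.00).
hole 2: A = −π·26² = -2123.72, centroid at (180.00, 53.00).
ΣA = 23994.16 cm²
ΣAX̄ = (32200.00)(115.00) + (-6082.12)(97.00) + (-2123.72)(180.00) = 2730765.04 cm³
ΣAȲ = (32200.00)(70.00) + (-6082.12)(65.00) + (-2123.72)(53.00) = 1746105.00 cm³
X̄ = 2730765.04 / 23994.16 = 113.81 cm
Ȳ = 1746105.00 / 23994.16 = 72.77 cm

X̄ = 113.81 cm, Ȳ = 72.77 cm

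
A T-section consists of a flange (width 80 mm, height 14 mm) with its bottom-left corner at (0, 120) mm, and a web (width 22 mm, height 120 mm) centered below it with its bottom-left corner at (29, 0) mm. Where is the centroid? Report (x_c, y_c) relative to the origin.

web: A = 22 × 120 = 2640.00, centroid at (40.00, 60.00).
flange: A = 80 × 14 = 1120.00, centroid at (40.00, 127.00).
ΣA = 3760.00 mm²
ΣAx_c = (2640.00)(40.00) + (1120.00)(40.00) = 150400.00 mm³
ΣAy_c = (2640.00)(60.00) + (1120.00)(127.00) = 300640.00 mm³
x_c = 150400.00 / 3760.00 = 40.00 mm
y_c = 300640.00 / 3760.00 = 79.96 mm

x_c = 40.00 mm, y_c = 79.96 mm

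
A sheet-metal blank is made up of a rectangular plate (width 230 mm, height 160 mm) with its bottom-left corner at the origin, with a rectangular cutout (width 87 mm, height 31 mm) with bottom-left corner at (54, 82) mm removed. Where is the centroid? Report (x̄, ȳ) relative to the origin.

x̄ = 116.38 mm, ȳ = 78.62 mm

plate: A = 230 × 160 = 36800.00, centroid at (115.00, 80.00).
hole: A = −(87 × 31) = -2697.00, centroid at (97.50, 97.50).
ΣA = 34103.00 mm², ΣAx̄ = 3969042.50 mm³, ΣAȳ = 2681042.50 mm³.
x̄ = 3969042.50/34103.00 = 116.38 mm; ȳ = 2681042.50/34103.00 = 78.62 mm.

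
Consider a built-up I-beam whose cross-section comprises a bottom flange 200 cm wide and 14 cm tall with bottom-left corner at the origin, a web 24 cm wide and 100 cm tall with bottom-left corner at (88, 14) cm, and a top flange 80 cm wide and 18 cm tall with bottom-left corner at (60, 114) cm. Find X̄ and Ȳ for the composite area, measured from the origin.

X̄ = 100.00 cm, Ȳ = 52.76 cm

bottom flange: A = 200 × 14 = 2800.00, centroid at (100.00, 7.00).
web: A = 24 × 100 = 2400.00, centroid at (100.00, 64.00).
top flange: A = 80 × 18 = 1440.00, centroid at (100.00, 123.00).
ΣA = 6640.00 cm²
ΣAX̄ = (2800.00)(100.00) + (2400.00)(100.00) + (1440.00)(100.00) = 664000.00 cm³
ΣAȲ = (2800.00)(7.00) + (2400.00)(64.00) + (1440.00)(123.00) = 350320.00 cm³
X̄ = 664000.00 / 6640.00 = 100.00 cm
Ȳ = 350320.00 / 6640.00 = 52.76 cm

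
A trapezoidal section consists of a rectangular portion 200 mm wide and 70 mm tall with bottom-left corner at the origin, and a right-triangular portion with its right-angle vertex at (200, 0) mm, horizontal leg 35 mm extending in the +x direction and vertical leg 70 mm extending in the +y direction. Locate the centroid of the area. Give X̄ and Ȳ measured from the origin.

X̄ = 108.98 mm, Ȳ = 34.06 mm

rectangular portion: A = 200 × 70 = 14000.00, centroid at (100.00, 35.00).
triangular portion: A = ½·35·70 = 1225.00, centroid at (211.67, 23.33).
ΣA = 15225.00 mm²
ΣAX̄ = (14000.00)(100.00) + (1225.00)(211.67) = 1659291.67 mm³
ΣAȲ = (14000.00)(35.00) + (1225.00)(23.33) = 518583.33 mm³
X̄ = 1659291.67 / 15225.00 = 108.98 mm
Ȳ = 518583.33 / 15225.00 = 34.06 mm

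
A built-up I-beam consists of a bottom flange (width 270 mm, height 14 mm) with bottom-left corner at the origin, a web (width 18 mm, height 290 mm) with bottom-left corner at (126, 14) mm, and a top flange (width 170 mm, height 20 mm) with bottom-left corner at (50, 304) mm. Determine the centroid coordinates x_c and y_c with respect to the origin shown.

x_c = 135.00 mm, y_c = 155.16 mm

bottom flange: A = 270 × 14 = 3780.00, centroid at (135.00, 7.00).
web: A = 18 × 290 = 5220.00, centroid at (135.00, 159.00).
top flange: A = 170 × 20 = 3400.00, centroid at (135.00, 314.00).
ΣA = 12400.00 mm², ΣAx_c = 1674000.00 mm³, ΣAy_c = 1924040.00 mm³.
x_c = 1674000.00/12400.00 = 135.00 mm; y_c = 1924040.00/12400.00 = 155.16 mm.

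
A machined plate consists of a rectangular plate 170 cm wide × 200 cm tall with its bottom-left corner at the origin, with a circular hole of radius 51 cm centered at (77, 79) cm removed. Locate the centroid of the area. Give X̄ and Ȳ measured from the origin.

X̄ = 87.53 cm, Ȳ = 106.64 cm

plate: A = 170 × 200 = 34000.00, centroid at (85.00, 100.00).
hole: A = −π·51² = -8171.28, centroid at (77.00, 79.00).
ΣA = 25828.72 cm², ΣAX̄ = 2260811.25 cm³, ΣAȲ = 2754468.68 cm³.
X̄ = 2260811.25/25828.72 = 87.53 cm; Ȳ = 2754468.68/25828.72 = 106.64 cm.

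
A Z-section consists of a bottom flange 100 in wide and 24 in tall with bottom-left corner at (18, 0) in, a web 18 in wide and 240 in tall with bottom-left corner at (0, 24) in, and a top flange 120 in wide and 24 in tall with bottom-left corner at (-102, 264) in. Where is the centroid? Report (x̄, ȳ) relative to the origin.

Part | A | x̄ᵢ | ȳᵢ | A·x̄ᵢ | A·ȳᵢ
bottom flange | 2400.00 | 68.00 | 12.00 | 163200.00 | 28800.00
web | 4320.00 | 9.00 | 144.00 | 38880.00 | 622080.00
top flange | 2880.00 | -42.00 | 276.00 | -120960.00 | 794880.00
Σ | 9600.00 |  |  | 81120.00 | 1445760.00
x̄ = 81120.00 / 9600.00 = 8.45 in
ȳ = 1445760.00 / 9600.00 = 150.60 in

x̄ = 8.45 in, ȳ = 150.60 in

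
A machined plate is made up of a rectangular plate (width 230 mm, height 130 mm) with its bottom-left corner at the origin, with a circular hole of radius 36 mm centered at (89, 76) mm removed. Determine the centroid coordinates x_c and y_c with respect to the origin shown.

x_c = 119.10 mm, y_c = 63.27 mm

Part | A | x̄ᵢ | ȳᵢ | A·x̄ᵢ | A·ȳᵢ
plate | 29900.00 | 115.00 | 65.00 | 3438500.00 | 1943500.00
hole | -4071.50 | 89.00 | 76.00 | -362363.86 | -309434.31
Σ | 25828.50 |  |  | 3076136.14 | 1634065.69
x_c = 3076136.14 / 25828.50 = 119.10 mm
y_c = 1634065.69 / 25828.50 = 63.27 mm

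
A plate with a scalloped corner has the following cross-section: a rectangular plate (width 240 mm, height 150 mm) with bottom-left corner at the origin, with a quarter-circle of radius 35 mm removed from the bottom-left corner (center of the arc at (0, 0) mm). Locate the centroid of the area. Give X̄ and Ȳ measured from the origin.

Part | A | x̄ᵢ | ȳᵢ | A·x̄ᵢ | A·ȳᵢ
plate | 36000.00 | 120.00 | 75.00 | 4320000.00 | 2700000.00
removed quarter-circle | -962.11 | 14.85 | 14.85 | -14291.67 | -14291.67
Σ | 35037.89 |  |  | 4305708.33 | 2685708.33
X̄ = 4305708.33 / 35037.89 = 122.89 mm
Ȳ = 2685708.33 / 35037.89 = 76.65 mm

X̄ = 122.89 mm, Ȳ = 76.65 mm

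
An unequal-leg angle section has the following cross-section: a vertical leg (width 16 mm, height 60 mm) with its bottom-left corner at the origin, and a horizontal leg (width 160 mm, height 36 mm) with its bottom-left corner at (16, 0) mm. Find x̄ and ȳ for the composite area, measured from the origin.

Part | A | x̄ᵢ | ȳᵢ | A·x̄ᵢ | A·ȳᵢ
vertical leg | 960.00 | 8.00 | 30.00 | 7680.00 | 28800.00
horizontal leg | 5760.00 | 96.00 | 18.00 | 552960.00 | 103680.00
Σ | 6720.00 |  |  | 560640.00 | 132480.00
x̄ = 560640.00 / 6720.00 = 83.43 mm
ȳ = 132480.00 / 6720.00 = 19.71 mm

x̄ = 83.43 mm, ȳ = 19.71 mm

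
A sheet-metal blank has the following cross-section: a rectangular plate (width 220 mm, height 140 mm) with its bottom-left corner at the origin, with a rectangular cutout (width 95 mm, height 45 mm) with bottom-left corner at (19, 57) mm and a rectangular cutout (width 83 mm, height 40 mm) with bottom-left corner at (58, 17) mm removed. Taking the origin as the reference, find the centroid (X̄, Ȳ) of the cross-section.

plate: A = 220 × 140 = 30800.00, centroid at (110.00, 70.00).
hole 1: A = −(95 × 45) = -4275.00, centroid at (66.50, 79.50).
hole 2: A = −(83 × 40) = -3320.00, centroid at (99.50, 37.00).
ΣA = 23205.00 mm²
ΣAX̄ = (30800.00)(110.00) + (-4275.00)(66.50) + (-3320.00)(99.50) = 2773372.50 mm³
ΣAȲ = (30800.00)(70.00) + (-4275.00)(79.50) + (-3320.00)(37.00) = 1693297.50 mm³
X̄ = 2773372.50 / 23205.00 = 119.52 mm
Ȳ = 1693297.50 / 23205.00 = 72.97 mm

X̄ = 119.52 mm, Ȳ = 72.97 mm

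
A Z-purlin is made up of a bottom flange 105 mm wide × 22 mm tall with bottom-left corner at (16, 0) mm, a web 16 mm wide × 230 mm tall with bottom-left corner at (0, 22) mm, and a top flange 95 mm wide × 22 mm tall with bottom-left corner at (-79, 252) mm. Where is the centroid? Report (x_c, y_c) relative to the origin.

x_c = 15.08 mm, y_c = 133.57 mm

bottom flange: A = 105 × 22 = 2310.00, centroid at (68.50, 11.00).
web: A = 16 × 230 = 3680.00, centroid at (8.00, 137.00).
top flange: A = 95 × 22 = 2090.00, centroid at (-31.50, 263.00).
ΣA = 8080.00 mm²
ΣAx_c = (2310.00)(68.50) + (3680.00)(8.00) + (2090.00)(-31.50) = 121840.00 mm³
ΣAy_c = (2310.00)(11.00) + (3680.00)(137.00) + (2090.00)(263.00) = 1079240.00 mm³
x_c = 121840.00 / 8080.00 = 15.08 mm
y_c = 1079240.00 / 8080.00 = 133.57 mm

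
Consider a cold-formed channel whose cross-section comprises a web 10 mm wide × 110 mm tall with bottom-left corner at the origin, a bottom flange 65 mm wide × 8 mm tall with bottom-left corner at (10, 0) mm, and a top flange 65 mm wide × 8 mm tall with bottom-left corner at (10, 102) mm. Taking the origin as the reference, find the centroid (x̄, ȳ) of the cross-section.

web: A = 10 × 110 = 1100.00, centroid at (5.00, 55.00).
bottom flange: A = 65 × 8 = 520.00, centroid at (42.50, 4.00).
top flange: A = 65 × 8 = 520.00, centroid at (42.50, 106.00).
ΣA = 2140.00 mm², ΣAx̄ = 49700.00 mm³, ΣAȳ = 117700.00 mm³.
x̄ = 49700.00/2140.00 = 23.22 mm; ȳ = 117700.00/2140.00 = 55.00 mm.

x̄ = 23.22 mm, ȳ = 55.00 mm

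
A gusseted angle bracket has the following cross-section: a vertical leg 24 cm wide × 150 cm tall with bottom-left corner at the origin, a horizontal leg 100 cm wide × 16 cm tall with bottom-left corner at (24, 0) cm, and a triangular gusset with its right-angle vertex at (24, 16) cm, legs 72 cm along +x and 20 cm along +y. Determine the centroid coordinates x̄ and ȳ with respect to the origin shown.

x̄ = 33.14 cm, ȳ = 50.53 cm

Part | A | x̄ᵢ | ȳᵢ | A·x̄ᵢ | A·ȳᵢ
vertical leg | 3600.00 | 12.00 | 75.00 | 43200.00 | 270000.00
horizontal leg | 1600.00 | 74.00 | 8.00 | 118400.00 | 12800.00
gusset | 720.00 | 48.00 | 22.67 | 34560.00 | 16320.00
Σ | 5920.00 |  |  | 196160.00 | 299120.00
x̄ = 196160.00 / 5920.00 = 33.14 cm
ȳ = 299120.00 / 5920.00 = 50.53 cm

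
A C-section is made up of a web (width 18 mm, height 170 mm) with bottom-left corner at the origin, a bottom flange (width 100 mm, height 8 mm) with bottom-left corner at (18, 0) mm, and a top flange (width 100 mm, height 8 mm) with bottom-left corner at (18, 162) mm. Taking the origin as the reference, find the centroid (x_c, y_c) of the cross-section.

x_c = 29.26 mm, y_c = 85.00 mm

web: A = 18 × 170 = 3060.00, centroid at (9.00, 85.00).
bottom flange: A = 100 × 8 = 800.00, centroid at (68.00, 4.00).
top flange: A = 100 × 8 = 800.00, centroid at (68.00, 166.00).
ΣA = 4660.00 mm², ΣAx_c = 136340.00 mm³, ΣAy_c = 396100.00 mm³.
x_c = 136340.00/4660.00 = 29.26 mm; y_c = 396100.00/4660.00 = 85.00 mm.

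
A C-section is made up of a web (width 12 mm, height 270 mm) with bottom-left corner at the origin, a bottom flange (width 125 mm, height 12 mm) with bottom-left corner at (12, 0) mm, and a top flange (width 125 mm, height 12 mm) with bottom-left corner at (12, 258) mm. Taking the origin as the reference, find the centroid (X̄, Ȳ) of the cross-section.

Part | A | x̄ᵢ | ȳᵢ | A·x̄ᵢ | A·ȳᵢ
web | 3240.00 | 6.00 | 135.00 | 19440.00 | 437400.00
bottom flange | 1500.00 | 74.50 | 6.00 | 111750.00 | 9000.00
top flange | 1500.00 | 74.50 | 264.00 | 111750.00 | 396000.00
Σ | 6240.00 |  |  | 242940.00 | 842400.00
X̄ = 242940.00 / 6240.00 = 38.93 mm
Ȳ = 842400.00 / 6240.00 = 135.00 mm

X̄ = 38.93 mm, Ȳ = 135.00 mm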